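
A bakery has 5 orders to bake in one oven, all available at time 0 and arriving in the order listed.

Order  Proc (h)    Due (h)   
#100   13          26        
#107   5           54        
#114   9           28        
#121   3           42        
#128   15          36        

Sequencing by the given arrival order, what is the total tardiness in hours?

FIFO (arrival order): #100 #107 #114 #121 #128.
#100: 0→13, due 26, tardiness 0
#107: 13→18, due 54, tardiness 0
#114: 18→27, due 28, tardiness 0
#121: 27→30, due 42, tardiness 0
#128: 30→45, due 36, tardiness 9
Sum = 0+0+0+0+9 = 9.

9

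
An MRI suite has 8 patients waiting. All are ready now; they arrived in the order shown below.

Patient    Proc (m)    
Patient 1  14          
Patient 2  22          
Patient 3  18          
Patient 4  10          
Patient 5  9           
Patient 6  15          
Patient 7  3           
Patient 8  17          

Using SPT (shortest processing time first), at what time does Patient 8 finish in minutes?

SPT (increasing processing time): Patient 7 Patient 5 Patient 4 Patient 1 Patient 6 Patient 8 Patient 3 Patient 2.
Patient 7: 0→3
Patient 5: 3→12
Patient 4: 12→22
Patient 1: 22→36
Patient 6: 36→51
Patient 8: 51→68

68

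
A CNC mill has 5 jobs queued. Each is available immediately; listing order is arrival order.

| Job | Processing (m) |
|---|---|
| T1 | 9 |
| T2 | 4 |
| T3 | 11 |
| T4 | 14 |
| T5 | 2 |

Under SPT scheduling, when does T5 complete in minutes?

2

SPT (increasing processing time): T5 T2 T1 T3 T4.
T5: 0→2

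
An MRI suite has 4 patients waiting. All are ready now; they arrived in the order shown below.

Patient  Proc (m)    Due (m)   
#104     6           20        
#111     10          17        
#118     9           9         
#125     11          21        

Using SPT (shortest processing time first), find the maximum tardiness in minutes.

15

SPT (increasing processing time): #104 #118 #111 #125.
#104: 0→6, due 20, tardiness 0
#118: 6→15, due 9, tardiness 6
#111: 15→25, due 17, tardiness 8
#125: 25→36, due 21, tardiness 15
Maximum = 15.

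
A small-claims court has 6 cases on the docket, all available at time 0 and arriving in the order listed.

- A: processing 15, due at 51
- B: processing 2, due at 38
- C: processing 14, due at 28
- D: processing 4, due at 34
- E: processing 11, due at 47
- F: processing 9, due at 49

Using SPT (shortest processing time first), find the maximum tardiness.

SPT (increasing processing time): B D F E C A.
B: 0→2, due 38, tardiness 0
D: 2→6, due 34, tardiness 0
F: 6→15, due 49, tardiness 0
E: 15→26, due 47, tardiness 0
C: 26→40, due 28, tardiness 12
A: 40→55, due 51, tardiness 4
Maximum = 12.

12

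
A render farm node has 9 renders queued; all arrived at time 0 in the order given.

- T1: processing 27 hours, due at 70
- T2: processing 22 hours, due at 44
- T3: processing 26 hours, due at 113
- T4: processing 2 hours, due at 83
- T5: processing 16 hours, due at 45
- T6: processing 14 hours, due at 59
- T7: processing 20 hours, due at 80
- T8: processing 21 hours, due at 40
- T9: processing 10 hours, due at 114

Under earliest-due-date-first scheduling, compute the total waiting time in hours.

686

EDD (increasing due date): T8 T2 T5 T6 T1 T7 T4 T3 T9.
T8: waits 0, runs 0→21
T2: waits 21, runs 21→43
T5: waits 43, runs 43→59
T6: waits 59, runs 59→73
T1: waits 73, runs 73→100
T7: waits 100, runs 100→120
T4: waits 120, runs 120→122
T3: waits 122, runs 122→148
T9: waits 148, runs 148→158
Sum = 0+21+43+59+73+100+120+122+148 = 686.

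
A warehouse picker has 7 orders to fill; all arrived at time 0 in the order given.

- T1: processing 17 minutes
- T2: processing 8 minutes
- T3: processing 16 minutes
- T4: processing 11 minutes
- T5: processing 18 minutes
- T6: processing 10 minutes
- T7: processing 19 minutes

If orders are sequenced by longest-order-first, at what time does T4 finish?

LPT (decreasing processing time): T7 T5 T1 T3 T4 T6 T2.
T7: 0→19
T5: 19→37
T1: 37→54
T3: 54→70
T4: 70→81

81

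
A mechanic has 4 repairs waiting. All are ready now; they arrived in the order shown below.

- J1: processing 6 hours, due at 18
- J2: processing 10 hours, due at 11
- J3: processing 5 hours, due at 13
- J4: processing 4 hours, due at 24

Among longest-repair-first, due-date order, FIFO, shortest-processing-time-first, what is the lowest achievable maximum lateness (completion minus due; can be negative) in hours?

LPT (decreasing processing time): J2 J1 J3 J4.
J2: 0→10, due 11, lateness -1
J1: 10→16, due 18, lateness -2
J3: 16→21, due 13, lateness 8
J4: 21→25, due 24, lateness 1
Maximum = 8.
EDD (increasing due date): J2 J3 J1 J4.
J2: 0→10, due 11, lateness -1
J3: 10→15, due 13, lateness 2
J1: 15→21, due 18, lateness 3
J4: 21→25, due 24, lateness 1
Maximum = 3.
FIFO (arrival order): J1 J2 J3 J4.
J1: 0→6, due 18, lateness -12
J2: 6→16, due 11, lateness 5
J3: 16→21, due 13, lateness 8
J4: 21→25, due 24, lateness 1
Maximum = 8.
SPT (increasing processing time): J4 J3 J1 J2.
J4: 0→4, due 24, lateness -20
J3: 4→9, due 13, lateness -4
J1: 9→15, due 18, lateness -3
J2: 15→25, due 11, lateness 14
Maximum = 14.
LPT 8, EDD 3, FIFO 8, SPT 14 → minimum 3.

3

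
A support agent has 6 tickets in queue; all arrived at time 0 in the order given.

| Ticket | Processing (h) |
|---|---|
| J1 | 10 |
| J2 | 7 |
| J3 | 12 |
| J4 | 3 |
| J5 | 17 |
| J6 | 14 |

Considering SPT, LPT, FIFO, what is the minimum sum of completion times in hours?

174

SPT (increasing processing time): J4 J2 J1 J3 J6 J5.
J4: 0→3
J2: 3→10
J1: 10→20
J3: 20→32
J6: 32→46
J5: 46→63
Sum = 3+10+20+32+46+63 = 174.
LPT (decreasing processing time): J5 J6 J3 J1 J2 J4.
J5: 0→17
J6: 17→31
J3: 31→43
J1: 43→53
J2: 53→60
J4: 60→63
Sum = 17+31+43+53+60+63 = 267.
FIFO (arrival order): J1 J2 J3 J4 J5 J6.
J1: 0→10
J2: 10→17
J3: 17→29
J4: 29→32
J5: 32→49
J6: 49→63
Sum = 10+17+29+32+49+63 = 200.
SPT 174, LPT 267, FIFO 200 → minimum 174.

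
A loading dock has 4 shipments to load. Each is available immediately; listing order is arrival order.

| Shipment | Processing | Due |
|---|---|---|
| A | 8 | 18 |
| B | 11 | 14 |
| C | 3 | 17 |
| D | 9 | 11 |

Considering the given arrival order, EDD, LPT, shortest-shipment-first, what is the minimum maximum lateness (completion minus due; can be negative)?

FIFO (arrival order): A B C D.
A: 0→8, due 18, lateness -10
B: 8→19, due 14, lateness 5
C: 19→22, due 17, lateness 5
D: 22→31, due 11, lateness 20
Maximum = 20.
EDD (increasing due date): D B C A.
D: 0→9, due 11, lateness -2
B: 9→20, due 14, lateness 6
C: 20→23, due 17, lateness 6
A: 23→31, due 18, lateness 13
Maximum = 13.
LPT (decreasing processing time): B D A C.
B: 0→11, due 14, lateness -3
D: 11→20, due 11, lateness 9
A: 20→28, due 18, lateness 10
C: 28→31, due 17, lateness 14
Maximum = 14.
SPT (increasing processing time): C A D B.
C: 0→3, due 17, lateness -14
A: 3→11, due 18, lateness -7
D: 11→20, due 11, lateness 9
B: 20→31, due 14, lateness 17
Maximum = 17.
FIFO 20, EDD 13, LPT 14, SPT 17 → minimum 13.

13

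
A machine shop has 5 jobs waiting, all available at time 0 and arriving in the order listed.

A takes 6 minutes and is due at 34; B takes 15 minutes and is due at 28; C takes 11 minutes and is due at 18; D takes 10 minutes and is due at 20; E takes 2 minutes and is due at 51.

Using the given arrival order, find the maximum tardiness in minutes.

22

FIFO (arrival order): A B C D E.
A: 0→6, due 34, tardiness 0
B: 6→21, due 28, tardiness 0
C: 21→32, due 18, tardiness 14
D: 32→42, due 20, tardiness 22
E: 42→44, due 51, tardiness 0
Maximum = 22.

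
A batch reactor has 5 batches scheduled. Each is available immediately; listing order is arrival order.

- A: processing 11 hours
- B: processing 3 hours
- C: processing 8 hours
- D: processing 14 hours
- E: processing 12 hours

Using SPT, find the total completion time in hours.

118

SPT (increasing processing time): B C A E D.
B: 0→3
C: 3→11
A: 11→22
E: 22→34
D: 34→48
Sum = 3+11+22+34+48 = 118.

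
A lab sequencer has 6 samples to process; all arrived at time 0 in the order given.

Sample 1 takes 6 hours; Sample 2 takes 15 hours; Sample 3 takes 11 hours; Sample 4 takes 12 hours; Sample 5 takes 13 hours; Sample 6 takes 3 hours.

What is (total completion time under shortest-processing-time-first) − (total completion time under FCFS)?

-51

SPT (increasing processing time): Sample 6 Sample 1 Sample 3 Sample 4 Sample 5 Sample 2.
Sample 6: 0→3
Sample 1: 3→9
Sample 3: 9→20
Sample 4: 20→32
Sample 5: 32→45
Sample 2: 45→60
Sum = 3+9+20+32+45+60 = 169.
FIFO (arrival order): Sample 1 Sample 2 Sample 3 Sample 4 Sample 5 Sample 6.
Sample 1: 0→6
Sample 2: 6→21
Sample 3: 21→32
Sample 4: 32→44
Sample 5: 44→57
Sample 6: 57→60
Sum = 6+21+32+44+57+60 = 220.
Difference = 169 − 220 = -51.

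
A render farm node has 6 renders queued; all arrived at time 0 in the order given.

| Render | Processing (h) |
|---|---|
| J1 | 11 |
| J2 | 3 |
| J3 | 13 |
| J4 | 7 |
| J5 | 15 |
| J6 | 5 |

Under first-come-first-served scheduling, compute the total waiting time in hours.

FIFO (arrival order): J1 J2 J3 J4 J5 J6.
J1: waits 0, runs 0→11
J2: waits 11, runs 11→14
J3: waits 14, runs 14→27
J4: waits 27, runs 27→34
J5: waits 34, runs 34→49
J6: waits 49, runs 49→54
Sum = 0+11+14+27+34+49 = 135.

135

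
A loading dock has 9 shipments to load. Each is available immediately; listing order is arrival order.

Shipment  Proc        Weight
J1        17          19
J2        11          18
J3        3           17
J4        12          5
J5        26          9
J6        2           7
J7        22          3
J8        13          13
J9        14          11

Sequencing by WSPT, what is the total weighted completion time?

WSPT (decreasing weight/processing-time ratio): J3 J6 J2 J1 J8 J9 J4 J5 J7.
J3: finishes 3, weight 17, w·C = 51
J6: finishes 5, weight 7, w·C = 35
J2: finishes 16, weight 18, w·C = 288
J1: finishes 33, weight 19, w·C = 627
J8: finishes 46, weight 13, w·C = 598
J9: finishes 60, weight 11, w·C = 660
J4: finishes 72, weight 5, w·C = 360
J5: finishes 98, weight 9, w·C = 882
J7: finishes 120, weight 3, w·C = 360
Sum = 51+35+288+627+598+660+360+882+360 = 3861.

3861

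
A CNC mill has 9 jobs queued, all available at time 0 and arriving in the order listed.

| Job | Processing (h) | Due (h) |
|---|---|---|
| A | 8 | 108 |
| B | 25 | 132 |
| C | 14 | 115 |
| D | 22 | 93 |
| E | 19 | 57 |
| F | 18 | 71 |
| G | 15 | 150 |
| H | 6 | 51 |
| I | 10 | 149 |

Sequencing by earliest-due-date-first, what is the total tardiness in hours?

EDD (increasing due date): H E F D A C B I G.
H: 0→6, due 51, tardiness 0
E: 6→25, due 57, tardiness 0
F: 25→43, due 71, tardiness 0
D: 43→65, due 93, tardiness 0
A: 65→73, due 108, tardiness 0
C: 73→87, due 115, tardiness 0
B: 87→112, due 132, tardiness 0
I: 112→122, due 149, tardiness 0
G: 122→137, due 150, tardiness 0
Sum = 0+0+0+0+0+0+0+0+0 = 0.

0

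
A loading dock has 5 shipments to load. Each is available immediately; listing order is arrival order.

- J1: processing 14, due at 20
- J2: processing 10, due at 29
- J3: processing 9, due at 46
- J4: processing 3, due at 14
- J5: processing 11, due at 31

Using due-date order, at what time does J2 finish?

27

EDD (increasing due date): J4 J1 J2 J5 J3.
J4: 0→3
J1: 3→17
J2: 17→27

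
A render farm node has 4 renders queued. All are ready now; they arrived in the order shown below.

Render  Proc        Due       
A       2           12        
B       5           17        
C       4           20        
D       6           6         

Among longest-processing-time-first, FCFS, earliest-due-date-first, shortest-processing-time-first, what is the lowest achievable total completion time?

36

LPT (decreasing processing time): D B C A.
D: 0→6
B: 6→11
C: 11→15
A: 15→17
Sum = 6+11+15+17 = 49.
FIFO (arrival order): A B C D.
A: 0→2
B: 2→7
C: 7→11
D: 11→17
Sum = 2+7+11+17 = 37.
EDD (increasing due date): D A B C.
D: 0→6
A: 6→8
B: 8→13
C: 13→17
Sum = 6+8+13+17 = 44.
SPT (increasing processing time): A C B D.
A: 0→2
C: 2→6
B: 6→11
D: 11→17
Sum = 2+6+11+17 = 36.
LPT 49, FIFO 37, EDD 44, SPT 36 → minimum 36.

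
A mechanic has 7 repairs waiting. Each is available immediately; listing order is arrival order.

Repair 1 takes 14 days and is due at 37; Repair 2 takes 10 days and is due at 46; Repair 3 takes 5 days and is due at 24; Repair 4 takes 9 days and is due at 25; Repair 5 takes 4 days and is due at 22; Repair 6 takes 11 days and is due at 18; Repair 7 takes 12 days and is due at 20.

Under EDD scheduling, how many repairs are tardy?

EDD (increasing due date): Repair 6 Repair 7 Repair 5 Repair 3 Repair 4 Repair 1 Repair 2.
Repair 6: 0→11, due 18, tardiness 0
Repair 7: 11→23, due 20, tardiness 3
Repair 5: 23→27, due 22, tardiness 5
Repair 3: 27→32, due 24, tardiness 8
Repair 4: 32→41, due 25, tardiness 16
Repair 1: 41→55, due 37, tardiness 18
Repair 2: 55→65, due 46, tardiness 19
Late repairs: 6.

6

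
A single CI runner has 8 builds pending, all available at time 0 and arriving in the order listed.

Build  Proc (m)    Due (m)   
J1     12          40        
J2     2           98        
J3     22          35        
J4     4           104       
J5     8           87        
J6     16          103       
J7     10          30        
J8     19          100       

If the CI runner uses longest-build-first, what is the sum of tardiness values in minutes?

78

LPT (decreasing processing time): J3 J8 J6 J1 J7 J5 J4 J2.
J3: 0→22, due 35, tardiness 0
J8: 22→41, due 100, tardiness 0
J6: 41→57, due 103, tardiness 0
J1: 57→69, due 40, tardiness 29
J7: 69→79, due 30, tardiness 49
J5: 79→87, due 87, tardiness 0
J4: 87→91, due 104, tardiness 0
J2: 91→93, due 98, tardiness 0
Sum = 0+0+0+29+49+0+0+0 = 78.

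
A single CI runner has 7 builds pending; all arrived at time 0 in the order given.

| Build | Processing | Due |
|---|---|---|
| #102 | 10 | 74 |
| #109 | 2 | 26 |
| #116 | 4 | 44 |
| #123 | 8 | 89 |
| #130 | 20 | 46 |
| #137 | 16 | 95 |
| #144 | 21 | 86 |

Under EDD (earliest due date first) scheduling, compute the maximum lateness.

-14

EDD (increasing due date): #109 #116 #130 #102 #144 #123 #137.
#109: 0→2, due 26, lateness -24
#116: 2→6, due 44, lateness -38
#130: 6→26, due 46, lateness -20
#102: 26→36, due 74, lateness -38
#144: 36→57, due 86, lateness -29
#123: 57→65, due 89, lateness -24
#137: 65→81, due 95, lateness -14
Maximum = -14.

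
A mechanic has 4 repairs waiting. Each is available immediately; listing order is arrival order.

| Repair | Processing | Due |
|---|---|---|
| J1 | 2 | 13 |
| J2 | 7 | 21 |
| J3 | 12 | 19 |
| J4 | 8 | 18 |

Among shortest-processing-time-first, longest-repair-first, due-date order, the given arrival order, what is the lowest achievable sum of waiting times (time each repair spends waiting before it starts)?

28

SPT (increasing processing time): J1 J2 J4 J3.
J1: waits 0, runs 0→2
J2: waits 2, runs 2→9
J4: waits 9, runs 9→17
J3: waits 17, runs 17→29
Sum = 0+2+9+17 = 28.
LPT (decreasing processing time): J3 J4 J2 J1.
J3: waits 0, runs 0→12
J4: waits 12, runs 12→20
J2: waits 20, runs 20→27
J1: waits 27, runs 27→29
Sum = 0+12+20+27 = 59.
EDD (increasing due date): J1 J4 J3 J2.
J1: waits 0, runs 0→2
J4: waits 2, runs 2→10
J3: waits 10, runs 10→22
J2: waits 22, runs 22→29
Sum = 0+2+10+22 = 34.
FIFO (arrival order): J1 J2 J3 J4.
J1: waits 0, runs 0→2
J2: waits 2, runs 2→9
J3: waits 9, runs 9→21
J4: waits 21, runs 21→29
Sum = 0+2+9+21 = 32.
SPT 28, LPT 59, EDD 34, FIFO 32 → minimum 28.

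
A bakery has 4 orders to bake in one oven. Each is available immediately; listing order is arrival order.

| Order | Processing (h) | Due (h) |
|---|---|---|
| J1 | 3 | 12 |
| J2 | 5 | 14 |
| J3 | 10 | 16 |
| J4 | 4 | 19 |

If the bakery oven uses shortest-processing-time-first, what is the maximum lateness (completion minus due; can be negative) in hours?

6

SPT (increasing processing time): J1 J4 J2 J3.
J1: 0→3, due 12, lateness -9
J4: 3→7, due 19, lateness -12
J2: 7→12, due 14, lateness -2
J3: 12→22, due 16, lateness 6
Maximum = 6.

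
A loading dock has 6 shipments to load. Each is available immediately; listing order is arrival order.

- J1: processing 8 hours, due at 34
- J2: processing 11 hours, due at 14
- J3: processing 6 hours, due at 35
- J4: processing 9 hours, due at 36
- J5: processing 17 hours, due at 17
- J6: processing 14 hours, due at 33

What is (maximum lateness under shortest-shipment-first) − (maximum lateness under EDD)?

19

SPT (increasing processing time): J3 J1 J4 J2 J6 J5.
J3: 0→6, due 35, lateness -29
J1: 6→14, due 34, lateness -20
J4: 14→23, due 36, lateness -13
J2: 23→34, due 14, lateness 20
J6: 34→48, due 33, lateness 15
J5: 48→65, due 17, lateness 48
Maximum = 48.
EDD (increasing due date): J2 J5 J6 J1 J3 J4.
J2: 0→11, due 14, lateness -3
J5: 11→28, due 17, lateness 11
J6: 28→42, due 33, lateness 9
J1: 42→50, due 34, lateness 16
J3: 50→56, due 35, lateness 21
J4: 56→65, due 36, lateness 29
Maximum = 29.
Difference = 48 − 29 = 19.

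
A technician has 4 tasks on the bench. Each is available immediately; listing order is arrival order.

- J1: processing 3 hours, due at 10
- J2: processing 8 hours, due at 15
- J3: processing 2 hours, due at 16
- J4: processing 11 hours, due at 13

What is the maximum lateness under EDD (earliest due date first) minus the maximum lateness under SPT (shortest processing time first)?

EDD (increasing due date): J1 J4 J2 J3.
J1: 0→3, due 10, lateness -7
J4: 3→14, due 13, lateness 1
J2: 14→22, due 15, lateness 7
J3: 22→24, due 16, lateness 8
Maximum = 8.
SPT (increasing processing time): J3 J1 J2 J4.
J3: 0→2, due 16, lateness -14
J1: 2→5, due 10, lateness -5
J2: 5→13, due 15, lateness -2
J4: 13→24, due 13, lateness 11
Maximum = 11.
Difference = 8 − 11 = -3.

-3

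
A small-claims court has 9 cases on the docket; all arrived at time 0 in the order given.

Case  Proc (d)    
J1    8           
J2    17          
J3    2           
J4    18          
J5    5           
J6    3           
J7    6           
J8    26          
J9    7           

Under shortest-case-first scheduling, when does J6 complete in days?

5

SPT (increasing processing time): J3 J6 J5 J7 J9 J1 J2 J4 J8.
J3: 0→2
J6: 2→5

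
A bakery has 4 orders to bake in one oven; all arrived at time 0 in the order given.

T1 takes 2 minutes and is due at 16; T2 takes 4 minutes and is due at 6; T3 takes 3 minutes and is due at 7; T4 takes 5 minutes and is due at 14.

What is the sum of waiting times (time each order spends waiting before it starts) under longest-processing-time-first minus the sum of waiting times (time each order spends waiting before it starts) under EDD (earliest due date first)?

LPT (decreasing processing time): T4 T2 T3 T1.
T4: waits 0, runs 0→5
T2: waits 5, runs 5→9
T3: waits 9, runs 9→12
T1: waits 12, runs 12→14
Sum = 0+5+9+12 = 26.
EDD (increasing due date): T2 T3 T4 T1.
T2: waits 0, runs 0→4
T3: waits 4, runs 4→7
T4: waits 7, runs 7→12
T1: waits 12, runs 12→14
Sum = 0+4+7+12 = 23.
Difference = 26 − 23 = 3.

3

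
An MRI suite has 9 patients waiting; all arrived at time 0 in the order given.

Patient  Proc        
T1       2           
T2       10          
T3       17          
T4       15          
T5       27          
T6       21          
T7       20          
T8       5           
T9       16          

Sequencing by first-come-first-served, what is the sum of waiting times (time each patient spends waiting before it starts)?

479

FIFO (arrival order): T1 T2 T3 T4 T5 T6 T7 T8 T9.
T1: waits 0, runs 0→2
T2: waits 2, runs 2→12
T3: waits 12, runs 12→29
T4: waits 29, runs 29→44
T5: waits 44, runs 44→71
T6: waits 71, runs 71→92
T7: waits 92, runs 92→112
T8: waits 112, runs 112→117
T9: waits 117, runs 117→133
Sum = 0+2+12+29+44+71+92+112+117 = 479.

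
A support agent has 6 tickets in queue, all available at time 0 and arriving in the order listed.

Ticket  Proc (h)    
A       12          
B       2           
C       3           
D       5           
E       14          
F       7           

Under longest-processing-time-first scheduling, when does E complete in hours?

LPT (decreasing processing time): E A F D C B.
E: 0→14

14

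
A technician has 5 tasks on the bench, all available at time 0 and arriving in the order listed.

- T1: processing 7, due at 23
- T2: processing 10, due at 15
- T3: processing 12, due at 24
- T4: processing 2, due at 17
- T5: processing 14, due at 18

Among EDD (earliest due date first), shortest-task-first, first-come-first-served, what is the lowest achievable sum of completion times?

106

EDD (increasing due date): T2 T4 T5 T1 T3.
T2: 0→10
T4: 10→12
T5: 12→26
T1: 26→33
T3: 33→45
Sum = 10+12+26+33+45 = 126.
SPT (increasing processing time): T4 T1 T2 T3 T5.
T4: 0→2
T1: 2→9
T2: 9→19
T3: 19→31
T5: 31→45
Sum = 2+9+19+31+45 = 106.
FIFO (arrival order): T1 T2 T3 T4 T5.
T1: 0→7
T2: 7→17
T3: 17→29
T4: 29→31
T5: 31→45
Sum = 7+17+29+31+45 = 129.
EDD 126, SPT 106, FIFO 129 → minimum 106.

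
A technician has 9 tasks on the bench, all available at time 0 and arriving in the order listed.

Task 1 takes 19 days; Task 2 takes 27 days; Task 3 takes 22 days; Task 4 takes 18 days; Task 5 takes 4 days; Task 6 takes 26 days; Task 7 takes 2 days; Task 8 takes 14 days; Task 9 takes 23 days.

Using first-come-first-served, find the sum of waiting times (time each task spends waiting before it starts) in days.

FIFO (arrival order): Task 1 Task 2 Task 3 Task 4 Task 5 Task 6 Task 7 Task 8 Task 9.
Task 1: waits 0, runs 0→19
Task 2: waits 19, runs 19→46
Task 3: waits 46, runs 46→68
Task 4: waits 68, runs 68→86
Task 5: waits 86, runs 86→90
Task 6: waits 90, runs 90→116
Task 7: waits 116, runs 116→118
Task 8: waits 118, runs 118→132
Task 9: waits 132, runs 132→155
Sum = 0+19+46+68+86+90+116+118+132 = 675.

675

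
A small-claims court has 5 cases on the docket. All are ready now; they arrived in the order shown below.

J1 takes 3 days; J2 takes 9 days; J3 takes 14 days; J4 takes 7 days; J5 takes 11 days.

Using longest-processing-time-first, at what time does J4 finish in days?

41

LPT (decreasing processing time): J3 J5 J2 J4 J1.
J3: 0→14
J5: 14→25
J2: 25→34
J4: 34→41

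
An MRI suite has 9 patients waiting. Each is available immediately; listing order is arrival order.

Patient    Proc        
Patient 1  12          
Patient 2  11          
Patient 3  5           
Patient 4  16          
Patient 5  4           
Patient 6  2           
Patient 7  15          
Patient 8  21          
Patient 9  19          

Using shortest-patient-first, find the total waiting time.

SPT (increasing processing time): Patient 6 Patient 5 Patient 3 Patient 2 Patient 1 Patient 7 Patient 4 Patient 9 Patient 8.
Patient 6: waits 0, runs 0→2
Patient 5: waits 2, runs 2→6
Patient 3: waits 6, runs 6→11
Patient 2: waits 11, runs 11→22
Patient 1: waits 22, runs 22→34
Patient 7: waits 34, runs 34→49
Patient 4: waits 49, runs 49→65
Patient 9: waits 65, runs 65→84
Patient 8: waits 84, runs 84→105
Sum = 0+2+6+11+22+34+49+65+84 = 273.

273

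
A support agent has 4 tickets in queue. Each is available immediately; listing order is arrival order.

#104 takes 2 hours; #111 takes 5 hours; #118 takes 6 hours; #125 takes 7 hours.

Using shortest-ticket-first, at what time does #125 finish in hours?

SPT (increasing processing time): #104 #111 #118 #125.
#104: 0→2
#111: 2→7
#118: 7→13
#125: 13→20

20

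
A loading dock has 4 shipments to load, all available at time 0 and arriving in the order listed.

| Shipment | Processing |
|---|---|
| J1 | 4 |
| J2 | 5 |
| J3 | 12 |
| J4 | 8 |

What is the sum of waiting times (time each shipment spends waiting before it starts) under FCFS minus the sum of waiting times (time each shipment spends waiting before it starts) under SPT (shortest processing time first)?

4

FIFO (arrival order): J1 J2 J3 J4.
J1: waits 0, runs 0→4
J2: waits 4, runs 4→9
J3: waits 9, runs 9→21
J4: waits 21, runs 21→29
Sum = 0+4+9+21 = 34.
SPT (increasing processing time): J1 J2 J4 J3.
J1: waits 0, runs 0→4
J2: waits 4, runs 4→9
J4: waits 9, runs 9→17
J3: waits 17, runs 17→29
Sum = 0+4+9+17 = 30.
Difference = 34 − 30 = 4.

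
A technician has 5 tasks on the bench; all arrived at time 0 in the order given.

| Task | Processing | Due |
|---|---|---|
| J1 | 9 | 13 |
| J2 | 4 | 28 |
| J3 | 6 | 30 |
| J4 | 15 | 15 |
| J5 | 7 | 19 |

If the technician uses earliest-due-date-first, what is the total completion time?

140

EDD (increasing due date): J1 J4 J5 J2 J3.
J1: 0→9
J4: 9→24
J5: 24→31
J2: 31→35
J3: 35→41
Sum = 9+24+31+35+41 = 140.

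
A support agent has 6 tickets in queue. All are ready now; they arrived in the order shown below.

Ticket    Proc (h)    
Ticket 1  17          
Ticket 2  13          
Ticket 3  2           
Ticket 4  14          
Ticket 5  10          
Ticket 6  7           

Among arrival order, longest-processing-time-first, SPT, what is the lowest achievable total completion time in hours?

171

FIFO (arrival order): Ticket 1 Ticket 2 Ticket 3 Ticket 4 Ticket 5 Ticket 6.
Ticket 1: 0→17
Ticket 2: 17→30
Ticket 3: 30→32
Ticket 4: 32→46
Ticket 5: 46→56
Ticket 6: 56→63
Sum = 17+30+32+46+56+63 = 244.
LPT (decreasing processing time): Ticket 1 Ticket 4 Ticket 2 Ticket 5 Ticket 6 Ticket 3.
Ticket 1: 0→17
Ticket 4: 17→31
Ticket 2: 31→44
Ticket 5: 44→54
Ticket 6: 54→61
Ticket 3: 61→63
Sum = 17+31+44+54+61+63 = 270.
SPT (increasing processing time): Ticket 3 Ticket 6 Ticket 5 Ticket 2 Ticket 4 Ticket 1.
Ticket 3: 0→2
Ticket 6: 2→9
Ticket 5: 9→19
Ticket 2: 19→32
Ticket 4: 32→46
Ticket 1: 46→63
Sum = 2+9+19+32+46+63 = 171.
FIFO 244, LPT 270, SPT 171 → minimum 171.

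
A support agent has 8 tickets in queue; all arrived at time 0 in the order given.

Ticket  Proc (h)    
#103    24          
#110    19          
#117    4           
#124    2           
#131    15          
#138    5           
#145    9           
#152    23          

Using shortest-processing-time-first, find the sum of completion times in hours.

SPT (increasing processing time): #124 #117 #138 #145 #131 #110 #152 #103.
#124: 0→2
#117: 2→6
#138: 6→11
#145: 11→20
#131: 20→35
#110: 35→54
#152: 54→77
#103: 77→101
Sum = 2+6+11+20+35+54+77+101 = 306.

306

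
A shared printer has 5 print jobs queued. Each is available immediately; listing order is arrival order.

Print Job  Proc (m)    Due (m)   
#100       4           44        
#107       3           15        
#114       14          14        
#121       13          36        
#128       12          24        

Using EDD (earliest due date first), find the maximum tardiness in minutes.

EDD (increasing due date): #114 #107 #128 #121 #100.
#114: 0→14, due 14, tardiness 0
#107: 14→17, due 15, tardiness 2
#128: 17→29, due 24, tardiness 5
#121: 29→42, due 36, tardiness 6
#100: 42→46, due 44, tardiness 2
Maximum = 6.

6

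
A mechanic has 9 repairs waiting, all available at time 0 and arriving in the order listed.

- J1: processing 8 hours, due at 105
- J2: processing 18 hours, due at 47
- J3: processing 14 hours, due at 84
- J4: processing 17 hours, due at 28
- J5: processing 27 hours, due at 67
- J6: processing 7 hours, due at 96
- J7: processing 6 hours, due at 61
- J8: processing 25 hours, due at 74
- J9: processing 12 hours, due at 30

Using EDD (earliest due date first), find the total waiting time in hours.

EDD (increasing due date): J4 J9 J2 J7 J5 J8 J3 J6 J1.
J4: waits 0, runs 0→17
J9: waits 17, runs 17→29
J2: waits 29, runs 29→47
J7: waits 47, runs 47→53
J5: waits 53, runs 53→80
J8: waits 80, runs 80→105
J3: waits 105, runs 105→119
J6: waits 119, runs 119→126
J1: waits 126, runs 126→134
Sum = 0+17+29+47+53+80+105+119+126 = 576.

576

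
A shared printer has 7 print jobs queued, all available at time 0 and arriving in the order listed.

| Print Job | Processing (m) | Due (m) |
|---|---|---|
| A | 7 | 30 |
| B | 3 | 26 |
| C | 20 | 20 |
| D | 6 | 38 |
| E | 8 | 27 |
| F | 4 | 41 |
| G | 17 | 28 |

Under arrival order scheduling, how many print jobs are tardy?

4

FIFO (arrival order): A B C D E F G.
A: 0→7, due 30, tardiness 0
B: 7→10, due 26, tardiness 0
C: 10→30, due 20, tardiness 10
D: 30→36, due 38, tardiness 0
E: 36→44, due 27, tardiness 17
F: 44→48, due 41, tardiness 7
G: 48→65, due 28, tardiness 37
Late print jobs: 4.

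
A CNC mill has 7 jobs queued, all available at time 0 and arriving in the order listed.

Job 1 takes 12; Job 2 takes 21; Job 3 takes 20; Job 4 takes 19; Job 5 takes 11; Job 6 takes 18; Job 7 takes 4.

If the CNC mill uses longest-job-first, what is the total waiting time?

391

LPT (decreasing processing time): Job 2 Job 3 Job 4 Job 6 Job 1 Job 5 Job 7.
Job 2: waits 0, runs 0→21
Job 3: waits 21, runs 21→41
Job 4: waits 41, runs 41→60
Job 6: waits 60, runs 60→78
Job 1: waits 78, runs 78→90
Job 5: waits 90, runs 90→101
Job 7: waits 101, runs 101→105
Sum = 0+21+41+60+78+90+101 = 391.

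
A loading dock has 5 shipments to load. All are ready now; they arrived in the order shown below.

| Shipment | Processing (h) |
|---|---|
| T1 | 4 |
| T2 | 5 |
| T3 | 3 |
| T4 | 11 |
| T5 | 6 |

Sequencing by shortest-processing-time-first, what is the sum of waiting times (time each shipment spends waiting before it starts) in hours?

40

SPT (increasing processing time): T3 T1 T2 T5 T4.
T3: waits 0, runs 0→3
T1: waits 3, runs 3→7
T2: waits 7, runs 7→12
T5: waits 12, runs 12→18
T4: waits 18, runs 18→29
Sum = 0+3+7+12+18 = 40.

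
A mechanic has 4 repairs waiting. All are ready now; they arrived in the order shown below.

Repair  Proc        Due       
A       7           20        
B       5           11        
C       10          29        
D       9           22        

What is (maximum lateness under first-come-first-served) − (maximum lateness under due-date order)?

7

FIFO (arrival order): A B C D.
A: 0→7, due 20, lateness -13
B: 7→12, due 11, lateness 1
C: 12→22, due 29, lateness -7
D: 22→31, due 22, lateness 9
Maximum = 9.
EDD (increasing due date): B A D C.
B: 0→5, due 11, lateness -6
A: 5→12, due 20, lateness -8
D: 12→21, due 22, lateness -1
C: 21→31, due 29, lateness 2
Maximum = 2.
Difference = 9 − 2 = 7.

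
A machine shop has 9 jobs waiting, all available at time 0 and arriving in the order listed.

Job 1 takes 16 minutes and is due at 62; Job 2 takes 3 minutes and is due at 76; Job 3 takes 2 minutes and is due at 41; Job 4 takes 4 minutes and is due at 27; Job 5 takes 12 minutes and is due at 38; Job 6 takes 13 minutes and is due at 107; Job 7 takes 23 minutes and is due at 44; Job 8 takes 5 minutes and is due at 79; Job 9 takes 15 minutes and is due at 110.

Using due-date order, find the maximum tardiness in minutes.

0

EDD (increasing due date): Job 4 Job 5 Job 3 Job 7 Job 1 Job 2 Job 8 Job 6 Job 9.
Job 4: 0→4, due 27, tardiness 0
Job 5: 4→16, due 38, tardiness 0
Job 3: 16→18, due 41, tardiness 0
Job 7: 18→41, due 44, tardiness 0
Job 1: 41→57, due 62, tardiness 0
Job 2: 57→60, due 76, tardiness 0
Job 8: 60→65, due 79, tardiness 0
Job 6: 65→78, due 107, tardiness 0
Job 9: 78→93, due 110, tardiness 0
Maximum = 0.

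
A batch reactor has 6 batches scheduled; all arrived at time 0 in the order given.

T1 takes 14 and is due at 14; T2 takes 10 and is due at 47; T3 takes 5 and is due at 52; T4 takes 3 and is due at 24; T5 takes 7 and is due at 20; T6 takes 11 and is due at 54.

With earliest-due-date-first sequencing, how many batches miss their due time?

EDD (increasing due date): T1 T5 T4 T2 T3 T6.
T1: 0→14, due 14, tardiness 0
T5: 14→21, due 20, tardiness 1
T4: 21→24, due 24, tardiness 0
T2: 24→34, due 47, tardiness 0
T3: 34→39, due 52, tardiness 0
T6: 39→50, due 54, tardiness 0
Late batches: 1.

1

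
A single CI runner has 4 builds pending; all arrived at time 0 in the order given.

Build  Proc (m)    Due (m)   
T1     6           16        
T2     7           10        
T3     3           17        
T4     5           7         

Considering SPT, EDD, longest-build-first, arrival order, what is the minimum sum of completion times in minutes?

46

SPT (increasing processing time): T3 T4 T1 T2.
T3: 0→3
T4: 3→8
T1: 8→14
T2: 14→21
Sum = 3+8+14+21 = 46.
EDD (increasing due date): T4 T2 T1 T3.
T4: 0→5
T2: 5→12
T1: 12→18
T3: 18→21
Sum = 5+12+18+21 = 56.
LPT (decreasing processing time): T2 T1 T4 T3.
T2: 0→7
T1: 7→13
T4: 13→18
T3: 18→21
Sum = 7+13+18+21 = 59.
FIFO (arrival order): T1 T2 T3 T4.
T1: 0→6
T2: 6→13
T3: 13→16
T4: 16→21
Sum = 6+13+16+21 = 56.
SPT 46, EDD 56, LPT 59, FIFO 56 → minimum 46.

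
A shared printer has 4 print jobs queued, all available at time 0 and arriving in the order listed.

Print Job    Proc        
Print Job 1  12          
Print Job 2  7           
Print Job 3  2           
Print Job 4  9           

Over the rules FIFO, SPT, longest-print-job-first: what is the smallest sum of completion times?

FIFO (arrival order): Print Job 1 Print Job 2 Print Job 3 Print Job 4.
Print Job 1: 0→12
Print Job 2: 12→19
Print Job 3: 19→21
Print Job 4: 21→30
Sum = 12+19+21+30 = 82.
SPT (increasing processing time): Print Job 3 Print Job 2 Print Job 4 Print Job 1.
Print Job 3: 0→2
Print Job 2: 2→9
Print Job 4: 9→18
Print Job 1: 18→30
Sum = 2+9+18+30 = 59.
LPT (decreasing processing time): Print Job 1 Print Job 4 Print Job 2 Print Job 3.
Print Job 1: 0→12
Print Job 4: 12→21
Print Job 2: 21→28
Print Job 3: 28→30
Sum = 12+21+28+30 = 91.
FIFO 82, SPT 59, LPT 91 → minimum 59.

59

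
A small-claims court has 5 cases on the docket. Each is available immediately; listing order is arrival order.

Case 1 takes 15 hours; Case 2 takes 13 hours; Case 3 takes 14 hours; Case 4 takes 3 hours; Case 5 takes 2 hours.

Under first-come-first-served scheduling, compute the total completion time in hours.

177

FIFO (arrival order): Case 1 Case 2 Case 3 Case 4 Case 5.
Case 1: 0→15
Case 2: 15→28
Case 3: 28→42
Case 4: 42→45
Case 5: 45→47
Sum = 15+28+42+45+47 = 177.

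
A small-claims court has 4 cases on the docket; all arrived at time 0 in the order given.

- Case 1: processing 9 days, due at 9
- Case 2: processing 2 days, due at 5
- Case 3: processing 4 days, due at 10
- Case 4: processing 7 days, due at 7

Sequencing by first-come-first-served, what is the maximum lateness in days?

15

FIFO (arrival order): Case 1 Case 2 Case 3 Case 4.
Case 1: 0→9, due 9, lateness 0
Case 2: 9→11, due 5, lateness 6
Case 3: 11→15, due 10, lateness 5
Case 4: 15→22, due 7, lateness 15
Maximum = 15.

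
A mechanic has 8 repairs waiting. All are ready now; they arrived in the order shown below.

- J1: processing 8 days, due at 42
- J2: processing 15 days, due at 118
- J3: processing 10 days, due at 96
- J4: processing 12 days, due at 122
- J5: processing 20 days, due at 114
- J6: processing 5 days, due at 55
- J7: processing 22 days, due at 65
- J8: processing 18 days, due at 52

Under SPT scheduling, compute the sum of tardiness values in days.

SPT (increasing processing time): J6 J1 J3 J4 J2 J8 J5 J7.
J6: 0→5, due 55, tardiness 0
J1: 5→13, due 42, tardiness 0
J3: 13→23, due 96, tardiness 0
J4: 23→35, due 122, tardiness 0
J2: 35→50, due 118, tardiness 0
J8: 50→68, due 52, tardiness 16
J5: 68→88, due 114, tardiness 0
J7: 88→110, due 65, tardiness 45
Sum = 0+0+0+0+0+16+0+45 = 61.

61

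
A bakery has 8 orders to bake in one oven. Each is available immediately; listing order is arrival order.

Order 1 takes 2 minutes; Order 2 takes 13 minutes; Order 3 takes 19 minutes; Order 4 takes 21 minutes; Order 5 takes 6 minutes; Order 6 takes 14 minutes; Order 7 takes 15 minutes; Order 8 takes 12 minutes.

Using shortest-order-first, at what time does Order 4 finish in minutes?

102

SPT (increasing processing time): Order 1 Order 5 Order 8 Order 2 Order 6 Order 7 Order 3 Order 4.
Order 1: 0→2
Order 5: 2→8
Order 8: 8→20
Order 2: 20→33
Order 6: 33→47
Order 7: 47→62
Order 3: 62→81
Order 4: 81→102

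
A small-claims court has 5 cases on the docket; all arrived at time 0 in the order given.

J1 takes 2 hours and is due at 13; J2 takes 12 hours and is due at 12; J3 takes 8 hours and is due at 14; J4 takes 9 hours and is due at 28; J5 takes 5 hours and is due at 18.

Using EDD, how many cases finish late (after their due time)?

EDD (increasing due date): J2 J1 J3 J5 J4.
J2: 0→12, due 12, tardiness 0
J1: 12→14, due 13, tardiness 1
J3: 14→22, due 14, tardiness 8
J5: 22→27, due 18, tardiness 9
J4: 27→36, due 28, tardiness 8
Late cases: 4.

4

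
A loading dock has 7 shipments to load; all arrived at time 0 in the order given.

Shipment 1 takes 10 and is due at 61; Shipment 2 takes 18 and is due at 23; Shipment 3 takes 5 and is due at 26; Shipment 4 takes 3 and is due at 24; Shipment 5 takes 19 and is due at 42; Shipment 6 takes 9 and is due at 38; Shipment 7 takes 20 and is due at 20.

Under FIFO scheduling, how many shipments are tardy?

6

FIFO (arrival order): Shipment 1 Shipment 2 Shipment 3 Shipment 4 Shipment 5 Shipment 6 Shipment 7.
Shipment 1: 0→10, due 61, tardiness 0
Shipment 2: 10→28, due 23, tardiness 5
Shipment 3: 28→33, due 26, tardiness 7
Shipment 4: 33→36, due 24, tardiness 12
Shipment 5: 36→55, due 42, tardiness 13
Shipment 6: 55→64, due 38, tardiness 26
Shipment 7: 64→84, due 20, tardiness 64
Late shipments: 6.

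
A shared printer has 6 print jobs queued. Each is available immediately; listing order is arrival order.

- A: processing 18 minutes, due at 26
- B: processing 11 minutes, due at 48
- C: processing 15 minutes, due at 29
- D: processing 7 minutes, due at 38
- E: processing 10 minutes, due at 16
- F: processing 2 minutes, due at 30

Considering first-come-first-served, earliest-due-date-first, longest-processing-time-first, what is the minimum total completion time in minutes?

241

FIFO (arrival order): A B C D E F.
A: 0→18
B: 18→29
C: 29→44
D: 44→51
E: 51→61
F: 61→63
Sum = 18+29+44+51+61+63 = 266.
EDD (increasing due date): E A C F D B.
E: 0→10
A: 10→28
C: 28→43
F: 43→45
D: 45→52
B: 52→63
Sum = 10+28+43+45+52+63 = 241.
LPT (decreasing processing time): A C B E D F.
A: 0→18
C: 18→33
B: 33→44
E: 44→54
D: 54→61
F: 61→63
Sum = 18+33+44+54+61+63 = 273.
FIFO 266, EDD 241, LPT 273 → minimum 241.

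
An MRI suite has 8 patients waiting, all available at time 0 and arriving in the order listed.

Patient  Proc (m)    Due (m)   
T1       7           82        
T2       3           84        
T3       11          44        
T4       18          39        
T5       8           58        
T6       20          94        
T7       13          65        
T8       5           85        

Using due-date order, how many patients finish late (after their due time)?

0

EDD (increasing due date): T4 T3 T5 T7 T1 T2 T8 T6.
T4: 0→18, due 39, tardiness 0
T3: 18→29, due 44, tardiness 0
T5: 29→37, due 58, tardiness 0
T7: 37→50, due 65, tardiness 0
T1: 50→57, due 82, tardiness 0
T2: 57→60, due 84, tardiness 0
T8: 60→65, due 85, tardiness 0
T6: 65→85, due 94, tardiness 0
Late patients: 0.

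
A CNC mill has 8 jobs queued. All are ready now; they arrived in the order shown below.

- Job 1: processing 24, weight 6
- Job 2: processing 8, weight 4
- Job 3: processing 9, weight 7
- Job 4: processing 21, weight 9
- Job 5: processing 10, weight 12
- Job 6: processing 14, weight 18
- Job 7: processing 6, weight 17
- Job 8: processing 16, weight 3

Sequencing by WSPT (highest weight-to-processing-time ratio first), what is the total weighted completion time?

2771

WSPT (decreasing weight/processing-time ratio): Job 7 Job 6 Job 5 Job 3 Job 2 Job 4 Job 1 Job 8.
Job 7: finishes 6, weight 17, w·C = 102
Job 6: finishes 20, weight 18, w·C = 360
Job 5: finishes 30, weight 12, w·C = 360
Job 3: finishes 39, weight 7, w·C = 273
Job 2: finishes 47, weight 4, w·C = 188
Job 4: finishes 68, weight 9, w·C = 612
Job 1: finishes 92, weight 6, w·C = 552
Job 8: finishes 108, weight 3, w·C = 324
Sum = 102+360+360+273+188+612+552+324 = 2771.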